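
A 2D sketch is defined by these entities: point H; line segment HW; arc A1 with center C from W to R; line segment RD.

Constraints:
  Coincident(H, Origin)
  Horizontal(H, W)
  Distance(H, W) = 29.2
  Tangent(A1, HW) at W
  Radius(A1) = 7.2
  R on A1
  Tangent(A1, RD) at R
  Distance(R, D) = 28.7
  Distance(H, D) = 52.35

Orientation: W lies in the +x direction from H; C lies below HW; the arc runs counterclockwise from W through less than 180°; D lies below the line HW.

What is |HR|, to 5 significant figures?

25.682

Checks: |HW| = 29.20 ✓; |CW| = 7.200 ✓; |CR| = 7.200 ✓; ∠(CR, RD) = 90.00° ✓; |RD| = 28.70 ✓; |HD| = 52.35 ✓.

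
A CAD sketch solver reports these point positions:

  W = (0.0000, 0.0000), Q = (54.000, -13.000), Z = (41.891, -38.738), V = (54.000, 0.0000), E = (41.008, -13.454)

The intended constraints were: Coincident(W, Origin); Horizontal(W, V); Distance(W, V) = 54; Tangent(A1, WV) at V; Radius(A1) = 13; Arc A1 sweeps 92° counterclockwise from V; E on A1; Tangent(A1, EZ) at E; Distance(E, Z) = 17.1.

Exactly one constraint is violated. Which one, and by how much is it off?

Distance(E, Z) = 17.1 — off by 8.20.

W = (0.00, 0.00) ✓; W.y = 0.00, V.y = 0.00 ✓; |WV| = 54.00 ✓; ∠(QV, VW) = 90.00° ✓; |QV| = 13.00 ✓; bearing(Q→E) − bearing(Q→V) = 92.00° ✓; |QE| = 13.00 ✓; ∠(QE, EZ) = 90.00° ✓; |EZ| = 25.30 ✗.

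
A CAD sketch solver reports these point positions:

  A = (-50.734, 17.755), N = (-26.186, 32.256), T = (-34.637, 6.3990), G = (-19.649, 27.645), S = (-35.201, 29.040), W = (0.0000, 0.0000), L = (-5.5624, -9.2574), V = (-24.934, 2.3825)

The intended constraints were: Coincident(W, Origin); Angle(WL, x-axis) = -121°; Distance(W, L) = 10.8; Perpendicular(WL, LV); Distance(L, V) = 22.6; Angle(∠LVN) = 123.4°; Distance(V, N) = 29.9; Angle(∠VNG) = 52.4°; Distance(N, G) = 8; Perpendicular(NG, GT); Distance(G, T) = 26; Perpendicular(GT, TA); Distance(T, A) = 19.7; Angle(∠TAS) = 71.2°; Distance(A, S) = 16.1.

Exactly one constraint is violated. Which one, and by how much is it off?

Distance(A, S) = 16.1 — off by 3.10.

W = (0.00, 0.00) ✓; WL at -121.0° ✓; |WL| = 10.80 ✓; ∠(WL, LV) = 90.00° ✓; |LV| = 22.60 ✓; ∠LVN = 123.4° ✓; |VN| = 29.90 ✓; ∠VNG = 52.40° ✓; |NG| = 8.000 ✓; ∠(NG, GT) = 90.00° ✓; |GT| = 26.00 ✓; ∠(GT, TA) = 90.00° ✓; |TA| = 19.70 ✓; ∠TAS = 71.20° ✓; |AS| = 19.20 ✗.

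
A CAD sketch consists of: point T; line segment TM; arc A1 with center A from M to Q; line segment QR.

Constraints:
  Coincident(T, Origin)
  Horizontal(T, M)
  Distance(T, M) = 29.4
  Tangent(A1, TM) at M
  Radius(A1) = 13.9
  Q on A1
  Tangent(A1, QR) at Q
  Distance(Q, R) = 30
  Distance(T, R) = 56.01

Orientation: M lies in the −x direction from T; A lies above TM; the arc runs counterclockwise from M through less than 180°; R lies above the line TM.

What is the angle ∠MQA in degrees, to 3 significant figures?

31.6°

Checks: |AM| = 13.90 ✓; |AQ| = 13.90 ✓; ∠(AQ, QR) = 90.00° ✓; |QR| = 30.00 ✓; |TR| = 56.01 ✓.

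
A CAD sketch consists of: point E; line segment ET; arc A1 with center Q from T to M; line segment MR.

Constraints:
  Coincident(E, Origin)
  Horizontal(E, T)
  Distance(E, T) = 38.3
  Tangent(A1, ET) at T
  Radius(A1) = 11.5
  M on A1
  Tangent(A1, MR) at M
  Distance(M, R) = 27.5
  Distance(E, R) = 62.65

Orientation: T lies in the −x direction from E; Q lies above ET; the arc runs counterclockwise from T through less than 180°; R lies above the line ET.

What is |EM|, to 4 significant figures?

35.61

Checks: |QT| = 11.50 ✓; |QM| = 11.50 ✓; ∠(QM, MR) = 90.00° ✓; |MR| = 27.50 ✓; |ER| = 62.65 ✓.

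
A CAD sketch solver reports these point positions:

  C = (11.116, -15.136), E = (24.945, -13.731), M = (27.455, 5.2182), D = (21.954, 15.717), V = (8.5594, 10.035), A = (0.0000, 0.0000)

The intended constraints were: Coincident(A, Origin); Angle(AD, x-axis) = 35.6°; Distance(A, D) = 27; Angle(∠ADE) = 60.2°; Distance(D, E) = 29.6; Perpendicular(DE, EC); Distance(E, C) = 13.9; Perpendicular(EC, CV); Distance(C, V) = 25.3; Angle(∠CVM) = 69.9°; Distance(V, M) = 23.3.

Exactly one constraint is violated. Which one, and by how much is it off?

Distance(V, M) = 23.3 — off by 3.80.

A = (0.00, 0.00) ✓; AD at 35.60° ✓; |AD| = 27.00 ✓; ∠ADE = 60.20° ✓; |DE| = 29.60 ✓; ∠(DE, EC) = 90.00° ✓; |EC| = 13.90 ✓; ∠(EC, CV) = 90.00° ✓; |CV| = 25.30 ✓; ∠CVM = 69.90° ✓; |VM| = 19.50 ✗.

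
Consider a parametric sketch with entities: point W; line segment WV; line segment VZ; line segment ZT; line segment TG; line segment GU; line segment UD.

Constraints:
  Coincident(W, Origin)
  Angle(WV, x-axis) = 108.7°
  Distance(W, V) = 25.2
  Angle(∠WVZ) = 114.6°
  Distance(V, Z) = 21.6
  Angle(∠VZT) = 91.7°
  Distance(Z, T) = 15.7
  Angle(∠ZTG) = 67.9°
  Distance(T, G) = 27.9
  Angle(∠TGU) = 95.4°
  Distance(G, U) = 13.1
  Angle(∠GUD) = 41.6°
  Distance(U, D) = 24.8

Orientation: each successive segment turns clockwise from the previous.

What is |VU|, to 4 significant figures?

6.722

W is at the origin; WV runs at 108.7° with length 25.2, so V = (-8.079, 23.87). ∠WVZ = 114.6° gives VZ at 43.30° from the x-axis; with |VZ| = 21.6, Z = (7.640, 38.68). ∠VZT = 91.7° gives ZT at -45.00° from the x-axis; with |ZT| = 15.7, T = (18.74, 27.58). ∠ZTG = 67.9° gives TG at -157.1° from the x-axis; with |TG| = 27.9, G = (-6.959, 16.73). ∠TGU = 95.4° gives GU at 118.3° from the x-axis; with |GU| = 13.1, U = (-13.17, 28.26). Then |VU| = |U − V| = 6.722.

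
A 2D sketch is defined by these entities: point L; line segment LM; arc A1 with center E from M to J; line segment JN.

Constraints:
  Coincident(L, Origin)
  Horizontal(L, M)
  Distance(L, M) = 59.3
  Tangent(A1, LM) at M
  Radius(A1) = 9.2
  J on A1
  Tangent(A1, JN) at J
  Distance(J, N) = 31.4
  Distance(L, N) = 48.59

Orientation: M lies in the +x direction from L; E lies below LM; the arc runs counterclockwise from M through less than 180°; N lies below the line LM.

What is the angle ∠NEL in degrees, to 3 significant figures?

54.0°

Checks: |EJ| = 9.200 ✓; ∠(EJ, JN) = 90.00° ✓; |JN| = 31.40 ✓; |LN| = 48.59 ✓.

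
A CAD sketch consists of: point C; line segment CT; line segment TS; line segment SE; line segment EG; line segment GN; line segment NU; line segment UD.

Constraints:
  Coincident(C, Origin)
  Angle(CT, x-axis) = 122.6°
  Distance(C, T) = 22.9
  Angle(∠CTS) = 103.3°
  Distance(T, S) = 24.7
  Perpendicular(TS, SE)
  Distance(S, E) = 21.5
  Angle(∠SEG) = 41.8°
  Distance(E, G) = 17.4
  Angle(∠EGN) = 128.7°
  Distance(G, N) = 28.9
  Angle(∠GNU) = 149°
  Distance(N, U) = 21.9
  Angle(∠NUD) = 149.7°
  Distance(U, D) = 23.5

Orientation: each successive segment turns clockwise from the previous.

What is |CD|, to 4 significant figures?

89.38

C is at the origin; CT runs at 122.6° with length 22.9, so T = (-12.34, 19.29). ∠CTS = 103.3° gives TS at 45.90° from the x-axis; with |TS| = 24.7, S = (4.851, 37.03). TS ⟂ SE, so SE runs at -44.10°; with |SE| = 21.5, E = (20.29, 22.07). ∠SEG = 41.8° gives EG at 177.7° from the x-axis; with |EG| = 17.4, G = (2.905, 22.77). ∠EGN = 128.7° gives GN at 126.4° from the x-axis; with |GN| = 28.9, N = (-14.24, 46.03). ∠GNU = 149.0° gives NU at 95.40° from the x-axis; with |NU| = 21.9, U = (-16.31, 67.83). ∠NUD = 149.7° gives UD at 65.10° from the x-axis; with |UD| = 23.5, D = (-6.412, 89.15). Then |CD| = |D − C| = 89.38.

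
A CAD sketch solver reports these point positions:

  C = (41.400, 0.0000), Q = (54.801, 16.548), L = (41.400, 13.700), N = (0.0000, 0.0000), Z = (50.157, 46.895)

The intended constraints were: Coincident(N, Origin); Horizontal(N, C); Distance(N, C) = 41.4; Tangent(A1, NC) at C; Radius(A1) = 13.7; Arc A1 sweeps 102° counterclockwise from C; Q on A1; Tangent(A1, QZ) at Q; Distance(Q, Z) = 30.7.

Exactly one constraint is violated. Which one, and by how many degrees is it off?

Tangent(A1, QZ) at Q — off by 3.30°.

N = (0.00, 0.00) ✓; N.y = 0.00, C.y = 0.00 ✓; |NC| = 41.40 ✓; ∠(LC, CN) = 90.00° ✓; |LC| = 13.70 ✓; bearing(L→Q) − bearing(L→C) = 102.0° ✓; |LQ| = 13.70 ✓; ∠(LQ, QZ) = 93.30° ✗; |QZ| = 30.70 ✓.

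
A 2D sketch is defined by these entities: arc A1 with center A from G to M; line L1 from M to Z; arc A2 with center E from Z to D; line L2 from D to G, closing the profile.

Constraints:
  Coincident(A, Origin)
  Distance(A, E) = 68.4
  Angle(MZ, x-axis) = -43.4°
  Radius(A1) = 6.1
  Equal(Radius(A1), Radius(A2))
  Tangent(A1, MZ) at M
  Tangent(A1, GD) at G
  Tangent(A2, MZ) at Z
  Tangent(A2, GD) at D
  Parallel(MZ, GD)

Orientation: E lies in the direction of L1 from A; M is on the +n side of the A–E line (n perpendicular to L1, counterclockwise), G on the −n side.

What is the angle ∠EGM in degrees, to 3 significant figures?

84.9°

A is at the origin and E lies 68.4 along u from A, so E = 68.4·u = (49.7, -47.0). Tangency of A1 to both parallel lines with radius 6.1 puts M and G at A ± 6.1·n: M = (4.19, 4.43), G = (-4.19, -4.43). Then cos ∠EGM = GE·GM / (|GE||GM|), giving 84.9°.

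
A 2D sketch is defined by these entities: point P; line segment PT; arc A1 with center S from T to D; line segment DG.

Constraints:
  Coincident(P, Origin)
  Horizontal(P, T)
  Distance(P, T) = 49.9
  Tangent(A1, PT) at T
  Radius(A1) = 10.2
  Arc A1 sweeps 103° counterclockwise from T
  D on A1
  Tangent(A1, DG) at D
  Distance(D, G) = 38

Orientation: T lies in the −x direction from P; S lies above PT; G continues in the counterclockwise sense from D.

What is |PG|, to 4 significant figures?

69.32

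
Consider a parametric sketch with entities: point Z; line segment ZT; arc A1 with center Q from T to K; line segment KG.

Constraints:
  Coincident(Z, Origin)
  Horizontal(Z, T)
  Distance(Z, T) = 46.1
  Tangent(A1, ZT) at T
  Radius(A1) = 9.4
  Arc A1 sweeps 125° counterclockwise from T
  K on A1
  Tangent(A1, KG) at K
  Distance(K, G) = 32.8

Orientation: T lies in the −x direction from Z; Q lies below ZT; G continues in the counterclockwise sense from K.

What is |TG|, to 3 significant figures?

43.1

Z is at the origin; Z and T share the same y with |ZT| = 46.1 and T on the −x side, so T = (-46.1, 0.00). A1 meets ZT tangentially, so QT is at right angles to ZT, so Q = T + (0, -9.4) = (-46.1, -9.40). On A1, T sits at bearing 90° from Q; a 125° counterclockwise sweep puts K at bearing 215°, so K = Q + 9.4·(cos 215°, sin 215°) = (-53.8, -14.8). The tangent condition forces QK to be normal to KG, so KG runs along (−sin 215°, cos 215°); with |KG| = 32.8, G = (-35.0, -41.7). Then |TG| = |G − T| = 43.1.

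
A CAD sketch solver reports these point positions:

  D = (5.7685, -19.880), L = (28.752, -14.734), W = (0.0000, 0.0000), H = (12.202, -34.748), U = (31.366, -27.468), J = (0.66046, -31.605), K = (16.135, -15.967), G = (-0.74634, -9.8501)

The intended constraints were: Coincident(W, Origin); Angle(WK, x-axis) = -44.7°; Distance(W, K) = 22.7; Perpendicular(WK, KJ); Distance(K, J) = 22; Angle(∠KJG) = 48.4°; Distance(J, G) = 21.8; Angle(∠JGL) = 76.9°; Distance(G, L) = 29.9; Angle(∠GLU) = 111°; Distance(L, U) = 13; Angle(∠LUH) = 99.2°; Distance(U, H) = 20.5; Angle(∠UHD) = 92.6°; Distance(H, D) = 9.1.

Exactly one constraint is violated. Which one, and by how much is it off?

Distance(H, D) = 9.1 — off by 7.10.

W = (0.00, 0.00) ✓; WK at -44.70° ✓; |WK| = 22.70 ✓; ∠(WK, KJ) = 90.00° ✓; |KJ| = 22.00 ✓; ∠KJG = 48.40° ✓; |JG| = 21.80 ✓; ∠JGL = 76.90° ✓; |GL| = 29.90 ✓; ∠GLU = 111.0° ✓; |LU| = 13.00 ✓; ∠LUH = 99.20° ✓; |UH| = 20.50 ✓; ∠UHD = 92.60° ✓; |HD| = 16.20 ✗.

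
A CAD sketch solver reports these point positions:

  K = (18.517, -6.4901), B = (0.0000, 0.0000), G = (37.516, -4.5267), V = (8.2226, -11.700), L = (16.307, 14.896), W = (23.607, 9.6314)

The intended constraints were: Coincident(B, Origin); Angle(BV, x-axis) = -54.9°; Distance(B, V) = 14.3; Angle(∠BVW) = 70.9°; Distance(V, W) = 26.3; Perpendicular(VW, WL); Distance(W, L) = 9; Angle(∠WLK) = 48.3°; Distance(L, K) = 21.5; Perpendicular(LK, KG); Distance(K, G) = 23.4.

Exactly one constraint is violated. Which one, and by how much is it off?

Distance(K, G) = 23.4 — off by 4.30.

B = (0.00, 0.00) ✓; BV at -54.90° ✓; |BV| = 14.30 ✓; ∠BVW = 70.90° ✓; |VW| = 26.30 ✓; ∠(VW, WL) = 90.00° ✓; |WL| = 9.000 ✓; ∠WLK = 48.30° ✓; |LK| = 21.50 ✓; ∠(LK, KG) = 90.00° ✓; |KG| = 19.10 ✗.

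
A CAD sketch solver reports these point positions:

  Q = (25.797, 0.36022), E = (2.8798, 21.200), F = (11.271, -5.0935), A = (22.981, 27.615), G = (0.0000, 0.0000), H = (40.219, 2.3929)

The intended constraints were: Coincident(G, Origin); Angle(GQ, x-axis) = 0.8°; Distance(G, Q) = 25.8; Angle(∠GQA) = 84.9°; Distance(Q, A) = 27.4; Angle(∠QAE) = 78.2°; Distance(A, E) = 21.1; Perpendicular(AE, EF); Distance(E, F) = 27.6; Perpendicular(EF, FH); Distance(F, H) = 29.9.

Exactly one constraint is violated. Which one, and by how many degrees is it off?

Perpendicular(EF, FH) — off by 3.20°.

G = (0.00, 0.00) ✓; GQ at 0.8000° ✓; |GQ| = 25.80 ✓; ∠GQA = 84.90° ✓; |QA| = 27.40 ✓; ∠QAE = 78.20° ✓; |AE| = 21.10 ✓; ∠(AE, EF) = 90.00° ✓; |EF| = 27.60 ✓; ∠(EF, FH) = 86.80° ✗; |FH| = 29.90 ✓.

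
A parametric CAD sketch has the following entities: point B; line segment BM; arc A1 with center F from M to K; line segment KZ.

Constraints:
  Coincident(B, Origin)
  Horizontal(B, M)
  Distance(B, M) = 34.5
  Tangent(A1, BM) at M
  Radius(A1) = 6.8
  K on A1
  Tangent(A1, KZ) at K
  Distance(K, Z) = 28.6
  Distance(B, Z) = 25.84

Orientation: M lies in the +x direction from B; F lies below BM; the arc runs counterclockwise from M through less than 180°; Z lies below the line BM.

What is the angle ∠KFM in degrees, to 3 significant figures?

48.3°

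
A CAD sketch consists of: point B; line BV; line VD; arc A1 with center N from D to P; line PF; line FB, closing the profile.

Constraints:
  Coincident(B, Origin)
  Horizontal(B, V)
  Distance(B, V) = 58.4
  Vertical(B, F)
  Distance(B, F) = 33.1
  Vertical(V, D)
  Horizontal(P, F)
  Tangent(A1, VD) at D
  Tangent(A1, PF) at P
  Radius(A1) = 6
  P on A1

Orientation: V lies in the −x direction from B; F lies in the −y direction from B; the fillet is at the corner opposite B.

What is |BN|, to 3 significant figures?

59.0

B is at the origin; BV is horizontal with |BV| = 58.4 and V on the −x side, so V = (-58.4, 0.00). BF is vertical with |BF| = 33.1 and F on the −y side, so F = (0.00, -33.1). The virtual corner opposite B is at (-58.4, -33.1). A1 meets VD tangentially, so ND is at right angles to VD and the tangent condition forces NP to be normal to PF, with radius 6.0, so the center N sits 6.0 in from both sides at N = (-52.4, -27.1). Then |BN| = |N − B| = 59.0.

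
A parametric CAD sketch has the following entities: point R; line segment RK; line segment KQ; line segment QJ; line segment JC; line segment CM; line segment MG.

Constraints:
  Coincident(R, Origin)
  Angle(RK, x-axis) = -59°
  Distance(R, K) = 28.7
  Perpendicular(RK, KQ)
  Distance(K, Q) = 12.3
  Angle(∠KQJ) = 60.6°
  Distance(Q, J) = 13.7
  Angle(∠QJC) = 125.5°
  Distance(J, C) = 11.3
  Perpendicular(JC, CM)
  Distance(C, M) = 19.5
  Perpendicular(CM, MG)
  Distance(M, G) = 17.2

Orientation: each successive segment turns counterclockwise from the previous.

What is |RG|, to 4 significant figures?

37.96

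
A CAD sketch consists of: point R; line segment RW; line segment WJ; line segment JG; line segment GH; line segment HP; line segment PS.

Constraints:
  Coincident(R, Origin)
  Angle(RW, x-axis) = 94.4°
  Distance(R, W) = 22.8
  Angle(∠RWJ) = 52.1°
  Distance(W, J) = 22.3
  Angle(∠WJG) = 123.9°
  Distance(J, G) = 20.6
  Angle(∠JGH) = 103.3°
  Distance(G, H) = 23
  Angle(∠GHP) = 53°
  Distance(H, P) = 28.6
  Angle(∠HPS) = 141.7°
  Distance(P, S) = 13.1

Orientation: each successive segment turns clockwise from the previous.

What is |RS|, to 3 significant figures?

24.3

R is at the origin; RW runs at 94.4° with length 22.8, so W = (-1.75, 22.7). ∠RWJ = 52.1° gives WJ at -33.5° from the x-axis; with |WJ| = 22.3, J = (16.8, 10.4). ∠WJG = 123.9° gives JG at -89.6° from the x-axis; with |JG| = 20.6, G = (17.0, -10.2). ∠JGH = 103.3° gives GH at -166° from the x-axis; with |GH| = 23.0, H = (-5.36, -15.6). ∠GHP = 53.0° gives HP at 66.7° from the x-axis; with |HP| = 28.6, P = (5.96, 10.6). ∠HPS = 141.7° gives PS at 28.4° from the x-axis; with |PS| = 13.1, S = (17.5, 16.9). Then |RS| = |S − R| = 24.3.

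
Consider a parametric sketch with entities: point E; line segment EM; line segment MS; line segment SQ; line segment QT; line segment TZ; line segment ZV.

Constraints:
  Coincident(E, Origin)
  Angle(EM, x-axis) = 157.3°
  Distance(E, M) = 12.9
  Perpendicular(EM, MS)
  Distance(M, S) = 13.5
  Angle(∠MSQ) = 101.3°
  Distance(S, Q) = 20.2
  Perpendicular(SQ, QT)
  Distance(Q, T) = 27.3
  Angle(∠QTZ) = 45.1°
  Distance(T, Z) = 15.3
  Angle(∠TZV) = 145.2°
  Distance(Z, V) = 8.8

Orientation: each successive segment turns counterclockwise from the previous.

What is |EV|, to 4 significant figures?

8.228

∠QTZ = 45.1° gives TZ at -169.1° from the x-axis; with |TZ| = 15.3, Z = (-0.1219, 0.9678). ∠TZV = 145.2° gives ZV at -134.3° from the x-axis; with |ZV| = 8.8, V = (-6.268, -5.330). Then |EV| = |V − E| = 8.228.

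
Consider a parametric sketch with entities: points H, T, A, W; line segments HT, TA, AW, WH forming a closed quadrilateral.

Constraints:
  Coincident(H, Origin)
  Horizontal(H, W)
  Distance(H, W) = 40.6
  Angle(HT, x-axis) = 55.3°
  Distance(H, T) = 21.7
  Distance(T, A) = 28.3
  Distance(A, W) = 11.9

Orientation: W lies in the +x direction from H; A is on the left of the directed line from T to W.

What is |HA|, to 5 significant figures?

41.748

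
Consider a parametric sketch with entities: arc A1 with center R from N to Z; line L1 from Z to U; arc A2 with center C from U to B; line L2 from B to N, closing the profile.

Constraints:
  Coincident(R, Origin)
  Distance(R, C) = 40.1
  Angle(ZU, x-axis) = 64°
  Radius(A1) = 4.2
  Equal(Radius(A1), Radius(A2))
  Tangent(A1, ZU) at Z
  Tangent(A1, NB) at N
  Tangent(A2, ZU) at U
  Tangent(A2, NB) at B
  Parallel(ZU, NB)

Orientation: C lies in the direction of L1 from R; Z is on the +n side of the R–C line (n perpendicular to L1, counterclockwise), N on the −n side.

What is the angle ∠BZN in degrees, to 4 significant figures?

78.17°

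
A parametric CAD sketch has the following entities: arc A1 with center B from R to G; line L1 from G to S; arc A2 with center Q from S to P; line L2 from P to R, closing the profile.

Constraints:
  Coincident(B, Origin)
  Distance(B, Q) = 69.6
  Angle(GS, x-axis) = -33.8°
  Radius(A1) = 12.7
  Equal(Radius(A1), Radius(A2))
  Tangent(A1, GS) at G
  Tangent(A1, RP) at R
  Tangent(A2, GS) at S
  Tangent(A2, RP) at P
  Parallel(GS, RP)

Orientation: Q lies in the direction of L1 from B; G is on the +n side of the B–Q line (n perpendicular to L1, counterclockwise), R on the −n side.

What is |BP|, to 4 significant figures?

70.75

The slot axis is L1's direction at -33.8°, so u = (cos -33.8°, sin -33.8°) = (0.8310, -0.5563) and n = (−sin -33.8°, cos -33.8°) = (0.5563, 0.8310). B is at the origin and Q lies 69.6 along u from B, so Q = 69.6·u = (57.84, -38.72). Tangency of A1 to both parallel lines with radius 12.7 puts G and R at B ± 12.7·n: G = (7.065, 10.55), R = (-7.065, -10.55). Equal radii place S and P the same way about Q: S = Q + 12.7·n = (64.90, -28.16), P = Q − 12.7·n = (50.77, -49.27). Then |BP| = |P − B| = 70.75.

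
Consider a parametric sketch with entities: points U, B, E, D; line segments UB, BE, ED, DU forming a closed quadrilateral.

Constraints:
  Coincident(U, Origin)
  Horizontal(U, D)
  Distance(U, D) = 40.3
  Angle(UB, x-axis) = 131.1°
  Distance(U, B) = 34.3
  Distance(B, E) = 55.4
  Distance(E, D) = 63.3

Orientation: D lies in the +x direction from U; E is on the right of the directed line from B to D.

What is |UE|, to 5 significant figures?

33.200

U is at the origin; U and D share the same y with |UD| = 40.3 and D in +x, so D = (40.3, 0). UB runs at 131.1° with |UB| = 34.3, so B = (-22.548, 25.847). E is determined by |BE| = 55.4 and |ED| = 63.3 together: it lies at the intersection of circle(B, 55.4) and circle(D, 63.3). With |BD| = 67.955, the foot of the radical line on BD is 27.078 from B and the perpendicular offset is √(55.4² − 27.078²) = 48.332. Taking the right-of-BD solution: E = (-15.888, -29.151).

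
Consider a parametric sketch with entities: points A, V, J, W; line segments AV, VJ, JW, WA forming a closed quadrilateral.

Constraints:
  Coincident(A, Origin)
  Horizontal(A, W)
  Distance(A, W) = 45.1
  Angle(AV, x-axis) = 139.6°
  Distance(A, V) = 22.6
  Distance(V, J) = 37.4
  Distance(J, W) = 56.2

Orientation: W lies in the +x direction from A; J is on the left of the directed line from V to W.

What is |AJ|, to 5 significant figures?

43.000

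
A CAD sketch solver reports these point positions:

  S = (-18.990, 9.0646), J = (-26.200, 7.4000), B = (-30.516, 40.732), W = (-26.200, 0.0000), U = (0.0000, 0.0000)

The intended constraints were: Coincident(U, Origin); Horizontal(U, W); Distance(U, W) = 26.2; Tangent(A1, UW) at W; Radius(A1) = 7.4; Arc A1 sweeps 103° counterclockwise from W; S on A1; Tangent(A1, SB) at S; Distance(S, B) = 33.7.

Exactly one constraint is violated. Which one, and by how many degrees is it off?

Tangent(A1, SB) at S — off by 7.00°.

U = (0.00, 0.00) ✓; U.y = 0.00, W.y = 0.00 ✓; |UW| = 26.20 ✓; ∠(JW, WU) = 90.00° ✓; |JW| = 7.400 ✓; bearing(J→S) − bearing(J→W) = 103.0° ✓; |JS| = 7.400 ✓; ∠(JS, SB) = 83.00° ✗; |SB| = 33.70 ✓.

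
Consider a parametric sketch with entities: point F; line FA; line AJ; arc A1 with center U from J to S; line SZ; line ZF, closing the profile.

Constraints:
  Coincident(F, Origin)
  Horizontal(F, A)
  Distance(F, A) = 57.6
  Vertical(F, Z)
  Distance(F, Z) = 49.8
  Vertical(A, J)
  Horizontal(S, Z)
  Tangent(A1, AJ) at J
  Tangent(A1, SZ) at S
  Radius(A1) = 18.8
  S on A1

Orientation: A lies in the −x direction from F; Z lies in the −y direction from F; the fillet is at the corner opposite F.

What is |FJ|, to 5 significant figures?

65.412

F is at the origin; F and A share the same y with |FA| = 57.6 and A on the −x side, so A = (-57.600, 0.0000). FZ is vertical with |FZ| = 49.8 and Z on the −y side, so Z = (0.0000, -49.800). The virtual corner opposite F is at (-57.600, -49.800). Tangency of A1 to AJ means the radius UJ is perpendicular to AJ and since A1 is tangent to SZ there, US ⟂ SZ, with radius 18.8, so the center U sits 18.8 in from both sides at U = (-38.800, -31.000). That places the tangent points at J = (-57.600, -31.000) on AJ and S = (-38.800, -49.800) on SZ. Then |FJ| = |J − F| = 65.412.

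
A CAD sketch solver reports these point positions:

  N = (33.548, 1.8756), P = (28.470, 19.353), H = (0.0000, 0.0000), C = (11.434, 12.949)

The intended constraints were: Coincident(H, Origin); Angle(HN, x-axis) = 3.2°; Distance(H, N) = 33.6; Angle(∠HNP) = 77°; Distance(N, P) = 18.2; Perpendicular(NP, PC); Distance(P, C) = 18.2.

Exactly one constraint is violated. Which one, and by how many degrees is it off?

Perpendicular(NP, PC) — off by 4.40°.

H = (0.00, 0.00) ✓; HN at 3.200° ✓; |HN| = 33.60 ✓; ∠HNP = 77.00° ✓; |NP| = 18.20 ✓; ∠(NP, PC) = 94.40° ✗; |PC| = 18.20 ✓.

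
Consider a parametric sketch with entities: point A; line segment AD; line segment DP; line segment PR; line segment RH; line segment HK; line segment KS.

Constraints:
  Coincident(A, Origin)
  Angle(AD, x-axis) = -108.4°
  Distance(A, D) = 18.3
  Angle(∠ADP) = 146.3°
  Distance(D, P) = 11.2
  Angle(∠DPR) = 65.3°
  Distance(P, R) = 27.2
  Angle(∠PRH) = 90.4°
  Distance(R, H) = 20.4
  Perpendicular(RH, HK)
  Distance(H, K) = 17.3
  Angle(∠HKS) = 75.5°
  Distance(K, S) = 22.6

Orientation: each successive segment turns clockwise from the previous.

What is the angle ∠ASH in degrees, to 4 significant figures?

15.85°

A is at the origin; AD runs at -108.4° with length 18.3, so D = (-5.776, -17.36). ∠ADP = 146.3° gives DP at -142.1° from the x-axis; with |DP| = 11.2, P = (-14.61, -24.24). ∠DPR = 65.3° gives PR at 103.2° from the x-axis; with |PR| = 27.2, R = (-20.83, 2.237). ∠PRH = 90.4° gives RH at 13.60° from the x-axis; with |RH| = 20.4, H = (-0.9973, 7.034). The perpendicularity gives HK at right angles to RH, so HK runs at -76.40°; with |HK| = 17.3, K = (3.071, -9.781). ∠HKS = 75.5° gives KS at 179.1° from the x-axis; with |KS| = 22.6, S = (-19.53, -9.426). Then cos ∠ASH = SA·SH / (|SA||SH|), giving 15.85°.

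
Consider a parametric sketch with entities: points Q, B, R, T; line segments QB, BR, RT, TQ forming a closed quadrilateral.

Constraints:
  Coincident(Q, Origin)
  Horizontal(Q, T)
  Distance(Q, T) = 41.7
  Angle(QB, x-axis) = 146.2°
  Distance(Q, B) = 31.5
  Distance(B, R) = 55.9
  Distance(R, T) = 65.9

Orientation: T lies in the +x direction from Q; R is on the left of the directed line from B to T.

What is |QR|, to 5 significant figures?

59.811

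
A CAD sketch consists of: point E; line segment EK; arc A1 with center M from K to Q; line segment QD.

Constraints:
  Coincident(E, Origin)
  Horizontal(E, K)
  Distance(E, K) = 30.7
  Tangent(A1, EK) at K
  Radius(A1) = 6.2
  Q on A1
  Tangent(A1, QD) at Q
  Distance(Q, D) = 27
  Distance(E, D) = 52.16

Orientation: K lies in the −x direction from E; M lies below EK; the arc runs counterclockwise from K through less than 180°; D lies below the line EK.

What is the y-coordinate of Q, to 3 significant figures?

-5.15

Checks: |EK| = 30.70 ✓; |MQ| = 6.200 ✓; ∠(MQ, QD) = 90.00° ✓; |QD| = 27.00 ✓; |ED| = 52.16 ✓.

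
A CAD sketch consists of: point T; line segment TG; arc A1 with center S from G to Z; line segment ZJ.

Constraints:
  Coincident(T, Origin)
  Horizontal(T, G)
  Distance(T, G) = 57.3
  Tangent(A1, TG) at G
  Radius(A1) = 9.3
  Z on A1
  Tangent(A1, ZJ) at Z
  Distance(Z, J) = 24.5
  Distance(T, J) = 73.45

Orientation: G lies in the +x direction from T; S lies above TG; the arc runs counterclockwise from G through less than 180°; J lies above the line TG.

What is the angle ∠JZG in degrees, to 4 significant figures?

133.0°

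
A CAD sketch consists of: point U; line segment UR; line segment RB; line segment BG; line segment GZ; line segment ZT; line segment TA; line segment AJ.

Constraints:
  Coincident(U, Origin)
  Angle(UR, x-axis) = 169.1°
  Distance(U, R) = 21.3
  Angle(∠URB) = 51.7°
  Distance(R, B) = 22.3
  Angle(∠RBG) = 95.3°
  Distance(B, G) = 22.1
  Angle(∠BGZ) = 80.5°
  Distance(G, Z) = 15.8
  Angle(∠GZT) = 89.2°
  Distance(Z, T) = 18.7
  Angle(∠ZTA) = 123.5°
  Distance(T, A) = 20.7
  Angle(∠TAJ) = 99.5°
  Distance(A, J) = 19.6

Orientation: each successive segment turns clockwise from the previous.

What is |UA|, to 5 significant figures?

28.727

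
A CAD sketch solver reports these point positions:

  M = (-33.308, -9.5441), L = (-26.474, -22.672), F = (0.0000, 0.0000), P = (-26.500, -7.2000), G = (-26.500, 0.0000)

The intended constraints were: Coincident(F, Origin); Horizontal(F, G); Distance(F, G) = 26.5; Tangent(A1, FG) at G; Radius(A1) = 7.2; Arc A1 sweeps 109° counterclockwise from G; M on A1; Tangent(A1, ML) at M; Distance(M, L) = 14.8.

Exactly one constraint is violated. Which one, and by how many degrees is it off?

Tangent(A1, ML) at M — off by 8.50°.

F = (0.00, 0.00) ✓; F.y = 0.00, G.y = 0.00 ✓; |FG| = 26.50 ✓; ∠(PG, GF) = 90.00° ✓; |PG| = 7.200 ✓; bearing(P→M) − bearing(P→G) = 109.0° ✓; |PM| = 7.200 ✓; ∠(PM, ML) = 81.50° ✗; |ML| = 14.80 ✓.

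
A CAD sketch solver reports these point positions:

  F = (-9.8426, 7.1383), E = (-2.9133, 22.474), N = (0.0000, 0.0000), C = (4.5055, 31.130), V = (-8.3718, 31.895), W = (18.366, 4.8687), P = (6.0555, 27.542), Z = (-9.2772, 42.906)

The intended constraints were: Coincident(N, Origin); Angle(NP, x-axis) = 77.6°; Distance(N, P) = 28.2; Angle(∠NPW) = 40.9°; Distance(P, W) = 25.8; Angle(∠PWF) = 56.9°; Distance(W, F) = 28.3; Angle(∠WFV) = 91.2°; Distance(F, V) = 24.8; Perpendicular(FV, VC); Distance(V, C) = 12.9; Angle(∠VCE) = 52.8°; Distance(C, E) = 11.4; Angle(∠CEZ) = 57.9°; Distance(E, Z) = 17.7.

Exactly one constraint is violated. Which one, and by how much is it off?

Distance(E, Z) = 17.7 — off by 3.70.

N = (0.00, 0.00) ✓; NP at 77.60° ✓; |NP| = 28.20 ✓; ∠NPW = 40.90° ✓; |PW| = 25.80 ✓; ∠PWF = 56.90° ✓; |WF| = 28.30 ✓; ∠WFV = 91.20° ✓; |FV| = 24.80 ✓; ∠(FV, VC) = 90.00° ✓; |VC| = 12.90 ✓; ∠VCE = 52.80° ✓; |CE| = 11.40 ✓; ∠CEZ = 57.90° ✓; |EZ| = 21.40 ✗.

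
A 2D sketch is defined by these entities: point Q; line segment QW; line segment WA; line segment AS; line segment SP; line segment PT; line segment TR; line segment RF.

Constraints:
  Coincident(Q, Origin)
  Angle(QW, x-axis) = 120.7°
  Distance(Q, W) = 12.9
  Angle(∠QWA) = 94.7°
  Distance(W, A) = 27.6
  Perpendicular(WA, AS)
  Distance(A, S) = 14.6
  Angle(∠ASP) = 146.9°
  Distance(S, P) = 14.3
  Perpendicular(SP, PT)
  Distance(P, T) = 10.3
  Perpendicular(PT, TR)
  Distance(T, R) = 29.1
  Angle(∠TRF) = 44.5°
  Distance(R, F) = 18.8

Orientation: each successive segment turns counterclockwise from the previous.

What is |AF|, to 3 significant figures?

15.3

PT is perpendicular to TR, so TR runs at 149°; with |TR| = 29.1, R = (-32.4, 2.31). ∠TRF = 44.5° gives RF at -75.4° from the x-axis; with |RF| = 18.8, F = (-27.7, -15.9). Then |AF| = |F − A| = 15.3.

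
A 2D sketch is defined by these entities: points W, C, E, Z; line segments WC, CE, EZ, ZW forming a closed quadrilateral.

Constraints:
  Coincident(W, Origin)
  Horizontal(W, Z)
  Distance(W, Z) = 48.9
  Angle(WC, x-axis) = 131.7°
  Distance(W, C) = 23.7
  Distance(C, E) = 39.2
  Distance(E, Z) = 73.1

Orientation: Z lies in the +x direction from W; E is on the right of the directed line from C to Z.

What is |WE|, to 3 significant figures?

29.9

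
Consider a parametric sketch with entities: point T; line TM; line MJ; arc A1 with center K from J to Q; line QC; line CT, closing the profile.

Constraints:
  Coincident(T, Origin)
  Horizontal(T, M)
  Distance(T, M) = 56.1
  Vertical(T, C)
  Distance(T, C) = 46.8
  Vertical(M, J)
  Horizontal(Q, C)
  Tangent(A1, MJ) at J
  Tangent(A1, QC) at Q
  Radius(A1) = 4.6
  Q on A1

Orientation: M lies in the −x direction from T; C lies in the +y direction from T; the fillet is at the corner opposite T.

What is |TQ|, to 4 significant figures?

69.59

T is at the origin; TM is horizontal with |TM| = 56.1 and M on the −x side, so M = (-56.10, 0.000). T and C share the same x with |TC| = 46.8 and C on the +y side, so C = (0.000, 46.80). The virtual corner opposite T is at (-56.10, 46.80). Since A1 is tangent to MJ there, KJ ⟂ MJ and since A1 is tangent to QC there, KQ ⟂ QC, with radius 4.6, so the center K sits 4.6 in from both sides at K = (-51.50, 42.20). That places the tangent points at J = (-56.10, 42.20) on MJ and Q = (-51.50, 46.80) on QC. Then |TQ| = |Q − T| = 69.59.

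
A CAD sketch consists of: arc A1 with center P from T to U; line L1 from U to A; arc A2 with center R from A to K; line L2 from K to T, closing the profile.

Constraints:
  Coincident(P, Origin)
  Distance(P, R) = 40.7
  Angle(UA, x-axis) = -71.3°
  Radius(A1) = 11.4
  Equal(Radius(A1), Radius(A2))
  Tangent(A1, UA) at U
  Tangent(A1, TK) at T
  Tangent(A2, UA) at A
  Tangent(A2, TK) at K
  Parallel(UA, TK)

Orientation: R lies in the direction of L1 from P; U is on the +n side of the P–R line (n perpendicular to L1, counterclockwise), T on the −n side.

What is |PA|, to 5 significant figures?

42.266

The slot axis is L1's direction at -71.3°, so u = (cos -71.3°, sin -71.3°) = (0.32061, -0.94721) and n = (−sin -71.3°, cos -71.3°) = (0.94721, 0.32061). P is at the origin and R lies 40.7 along u from P, so R = 40.7·u = (13.049, -38.551). Tangency of A1 to both parallel lines with radius 11.4 puts U and T at P ± 11.4·n: U = (10.798, 3.6550), T = (-10.798, -3.6550). Equal radii place A and K the same way about R: A = R + 11.4·n = (23.847, -34.896), K = R − 11.4·n = (2.2508, -42.206). Then |PA| = |A − P| = 42.266.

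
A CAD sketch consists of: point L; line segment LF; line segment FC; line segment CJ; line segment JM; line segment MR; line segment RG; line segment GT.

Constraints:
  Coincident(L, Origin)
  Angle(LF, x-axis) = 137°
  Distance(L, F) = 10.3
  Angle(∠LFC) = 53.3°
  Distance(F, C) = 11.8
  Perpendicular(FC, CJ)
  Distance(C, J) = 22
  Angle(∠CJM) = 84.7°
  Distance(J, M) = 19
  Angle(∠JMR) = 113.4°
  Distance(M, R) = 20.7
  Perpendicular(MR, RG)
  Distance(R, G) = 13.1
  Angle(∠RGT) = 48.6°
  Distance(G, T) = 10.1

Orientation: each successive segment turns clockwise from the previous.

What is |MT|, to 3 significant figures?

14.6

The perpendicularity gives RG at right angles to MR, so RG runs at 28.4°; with |RG| = 13.1, G = (-9.24, 10.3). ∠RGT = 48.6° gives GT at -103° from the x-axis; with |GT| = 10.1, T = (-11.5, 0.431). Then |MT| = |T − M| = 14.6.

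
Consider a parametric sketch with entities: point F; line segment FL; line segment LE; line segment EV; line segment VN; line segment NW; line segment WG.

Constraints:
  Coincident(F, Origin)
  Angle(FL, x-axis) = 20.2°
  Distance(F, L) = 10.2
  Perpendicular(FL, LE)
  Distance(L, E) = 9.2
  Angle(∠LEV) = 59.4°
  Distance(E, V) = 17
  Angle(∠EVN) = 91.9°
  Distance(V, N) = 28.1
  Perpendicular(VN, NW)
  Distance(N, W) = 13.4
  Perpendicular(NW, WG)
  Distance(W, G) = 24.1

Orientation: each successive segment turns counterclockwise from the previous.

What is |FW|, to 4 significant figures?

27.30

F is at the origin; FL runs at 20.2° with length 10.2, so L = (9.573, 3.522). The perpendicularity gives LE at right angles to FL, so LE runs at 110.2°; with |LE| = 9.2, E = (6.396, 12.16). ∠LEV = 59.4° gives EV at -129.2° from the x-axis; with |EV| = 17.0, V = (-4.349, -1.018). ∠EVN = 91.9° gives VN at -41.10° from the x-axis; with |VN| = 28.1, N = (16.83, -19.49). VN ⟂ NW, so NW runs at 48.90°; with |NW| = 13.4, W = (25.64, -9.392). Then |FW| = |W − F| = 27.30.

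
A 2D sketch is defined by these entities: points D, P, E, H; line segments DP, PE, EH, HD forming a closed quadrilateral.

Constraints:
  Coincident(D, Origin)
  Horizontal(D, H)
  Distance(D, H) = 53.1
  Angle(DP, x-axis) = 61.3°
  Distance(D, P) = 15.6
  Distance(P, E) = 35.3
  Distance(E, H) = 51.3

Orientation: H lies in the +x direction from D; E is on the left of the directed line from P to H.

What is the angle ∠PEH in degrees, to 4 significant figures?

63.60°

Checks: |PE| = 35.30 ✓; |EH| = 51.30 ✓.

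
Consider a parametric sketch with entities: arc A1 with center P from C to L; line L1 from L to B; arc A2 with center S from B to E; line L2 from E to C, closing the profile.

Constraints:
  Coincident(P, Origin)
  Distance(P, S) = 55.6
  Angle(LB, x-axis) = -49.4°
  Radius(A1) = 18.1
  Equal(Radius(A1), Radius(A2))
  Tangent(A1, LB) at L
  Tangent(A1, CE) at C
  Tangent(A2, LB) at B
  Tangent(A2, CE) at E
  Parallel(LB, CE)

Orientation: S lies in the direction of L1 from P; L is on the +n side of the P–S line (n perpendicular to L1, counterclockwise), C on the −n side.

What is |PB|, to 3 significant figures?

58.5

Tangency of A1 to both parallel lines with radius 18.1 puts L and C at P ± 18.1·n: L = (13.7, 11.8), C = (-13.7, -11.8). Equal radii place B and E the same way about S: B = S + 18.1·n = (49.9, -30.4), E = S − 18.1·n = (22.4, -54.0). Then |PB| = |B − P| = 58.5.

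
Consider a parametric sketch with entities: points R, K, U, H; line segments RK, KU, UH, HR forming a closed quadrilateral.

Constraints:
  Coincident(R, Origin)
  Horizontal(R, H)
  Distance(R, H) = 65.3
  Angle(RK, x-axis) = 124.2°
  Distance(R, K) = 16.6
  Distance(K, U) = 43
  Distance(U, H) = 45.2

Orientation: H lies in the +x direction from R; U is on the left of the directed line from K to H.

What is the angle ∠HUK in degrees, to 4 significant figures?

118.7°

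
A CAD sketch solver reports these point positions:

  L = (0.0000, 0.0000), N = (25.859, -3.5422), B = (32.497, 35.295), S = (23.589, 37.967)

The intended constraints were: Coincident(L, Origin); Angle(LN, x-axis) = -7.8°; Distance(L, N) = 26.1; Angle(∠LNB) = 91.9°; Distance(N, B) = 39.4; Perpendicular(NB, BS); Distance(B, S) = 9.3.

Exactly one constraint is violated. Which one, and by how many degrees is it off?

Perpendicular(NB, BS) — off by 7.00°.

L = (0.00, 0.00) ✓; LN at -7.800° ✓; |LN| = 26.10 ✓; ∠LNB = 91.90° ✓; |NB| = 39.40 ✓; ∠(NB, BS) = 83.00° ✗; |BS| = 9.300 ✓.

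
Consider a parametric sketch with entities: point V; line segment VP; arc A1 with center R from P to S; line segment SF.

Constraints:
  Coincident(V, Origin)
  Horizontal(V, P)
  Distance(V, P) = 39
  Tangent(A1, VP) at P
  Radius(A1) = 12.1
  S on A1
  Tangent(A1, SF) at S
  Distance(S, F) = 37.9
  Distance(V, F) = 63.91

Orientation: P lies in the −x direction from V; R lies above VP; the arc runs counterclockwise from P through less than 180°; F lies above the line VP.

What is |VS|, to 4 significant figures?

31.32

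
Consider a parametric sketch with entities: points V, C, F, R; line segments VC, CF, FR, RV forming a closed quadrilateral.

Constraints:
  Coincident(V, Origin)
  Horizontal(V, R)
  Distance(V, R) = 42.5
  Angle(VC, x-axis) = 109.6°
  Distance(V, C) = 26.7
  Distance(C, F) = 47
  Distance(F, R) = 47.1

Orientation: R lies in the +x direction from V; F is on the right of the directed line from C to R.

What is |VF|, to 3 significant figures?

20.9

V is at the origin; V and R share the same y with |VR| = 42.5 and R in +x, so R = (42.5, 0). VC runs at 109.6° with |VC| = 26.7, so C = (-8.96, 25.2). F is determined by |CF| = 47.0 and |FR| = 47.1 together: it lies at the intersection of circle(C, 47.0) and circle(R, 47.1). With |CR| = 57.3, the foot of the radical line on CR is 28.6 from C and the perpendicular offset is √(47.0² − 28.6²) = 37.3. Taking the right-of-CR solution: F = (0.304, -20.9).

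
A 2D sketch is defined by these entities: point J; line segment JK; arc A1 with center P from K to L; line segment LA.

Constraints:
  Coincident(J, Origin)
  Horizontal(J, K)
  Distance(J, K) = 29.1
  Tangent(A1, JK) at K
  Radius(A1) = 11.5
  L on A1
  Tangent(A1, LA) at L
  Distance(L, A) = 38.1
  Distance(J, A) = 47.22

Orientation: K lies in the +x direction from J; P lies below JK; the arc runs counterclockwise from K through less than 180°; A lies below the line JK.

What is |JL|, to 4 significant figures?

20.02

J is at the origin; JK is horizontal with |JK| = 29.1 and K on the +x side, so K = (29.10, 0.000). Tangency of A1 to JK means the radius PK is perpendicular to JK, so P = K + (0, -11.5) = (29.10, -11.50). Since PL ⟂ LA (tangency), |PA| = √(11.5² + 38.1²) = 39.80 regardless of where L sits on A1. So A lies on both circle(J, 47.22) and circle(P, 39.80); the below-JK intersection is A = (9.653, -46.22). L is the foot of the tangent from A: L = (17.87, -9.020).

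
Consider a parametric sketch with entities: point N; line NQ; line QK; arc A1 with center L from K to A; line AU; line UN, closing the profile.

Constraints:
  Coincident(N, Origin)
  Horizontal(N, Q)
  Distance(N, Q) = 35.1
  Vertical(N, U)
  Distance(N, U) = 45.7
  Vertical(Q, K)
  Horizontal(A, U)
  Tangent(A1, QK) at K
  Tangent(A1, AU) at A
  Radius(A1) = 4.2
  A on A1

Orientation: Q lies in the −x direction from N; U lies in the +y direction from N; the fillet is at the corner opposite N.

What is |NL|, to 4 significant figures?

51.74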